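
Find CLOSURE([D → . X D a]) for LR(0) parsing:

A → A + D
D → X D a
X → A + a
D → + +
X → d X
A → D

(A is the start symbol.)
To compute CLOSURE, for each item [A → α.Bβ] where B is a non-terminal, add [B → .γ] for all productions B → γ; repeat for the newly added items until nothing changes.

Start with: [D → . X D a]
  [D → . X D a] has the dot before X: add [X → . A + a], [X → . d X]
  [X → . A + a] has the dot before A: add [A → . A + D], [A → . D]
  [A → . D] has the dot before D: add [D → . + +]
No further items can be added.

CLOSURE = { [A → . A + D], [A → . D], [D → . + +], [D → . X D a], [X → . A + a], [X → . d X] }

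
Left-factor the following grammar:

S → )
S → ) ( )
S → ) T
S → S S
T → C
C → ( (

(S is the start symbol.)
Left-factoring transforms A → αβ₁ | αβ₂ into A → αA' and A' → β₁ | β₂
(α is the longest common prefix among the alternatives). Repeat until
no nonterminal has two alternatives with a common prefix.

Round 1: S has alternatives sharing prefix ')'. Introduce S': S → ) S'
  Add: S' → ε
  Add: S' → ( )
  Add: S' → T

No remaining common prefixes — done.

Resulting grammar:
S → ) S'
S' → ε
S' → ( )
S' → T
S → S S
T → C
C → ( (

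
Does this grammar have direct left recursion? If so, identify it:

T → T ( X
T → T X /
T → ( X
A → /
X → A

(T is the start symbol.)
Yes, T is left-recursive

Direct left recursion occurs when N → N α for some non-terminal N (the right-hand side begins with the left-hand side itself).

T → T ( X: LEFT RECURSIVE (starts with T)
T → T X /: LEFT RECURSIVE (starts with T)
T → ( X: starts with '('
A → /: starts with '/'
X → A: starts with A

The grammar has direct left recursion on: T.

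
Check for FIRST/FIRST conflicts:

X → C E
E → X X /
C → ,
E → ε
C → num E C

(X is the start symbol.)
A FIRST/FIRST conflict occurs when two productions N → α and N → β for the same non-terminal have FIRST(α) ∩ FIRST(β) ≠ ∅ (with ε ∈ FIRST of a nullable right-hand side, so two nullable alternatives also conflict).

FIRST sets of the non-terminals at (or reachable through a nullable prefix from) the front of some alternative:
  FIRST(X) = { ',', 'num' }

Productions for E:
  E → X X /: FIRST = { ',', 'num' }
  E → ε: FIRST = { ε }
Productions for C:
  C → ,: FIRST = { ',' }
  C → num E C: FIRST = { 'num' }
X has only one production, so no FIRST/FIRST conflict is possible there.

All alternatives of each non-terminal have pairwise disjoint FIRST sets.

Answer: No FIRST/FIRST conflicts.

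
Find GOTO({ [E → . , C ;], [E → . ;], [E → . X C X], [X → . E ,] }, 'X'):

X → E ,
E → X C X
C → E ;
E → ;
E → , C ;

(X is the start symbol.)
GOTO(I, 'X') = CLOSURE({ [A → αX.β] : [A → α.Xβ] ∈ I, X = 'X' })

Items with dot before 'X', with the dot advanced:
  [E → . X C X] → [E → X . C X]
Closure of the advanced items:
  [E → X . C X] has the dot before C: add [C → . E ;]
  [C → . E ;] has the dot before E: add [E → . X C X], [E → . ;], [E → . , C ;]
  [E → . X C X] has the dot before X: add [X → . E ,]

GOTO = { [C → . E ;], [E → . , C ;], [E → . ;], [E → . X C X], [E → X . C X], [X → . E ,] }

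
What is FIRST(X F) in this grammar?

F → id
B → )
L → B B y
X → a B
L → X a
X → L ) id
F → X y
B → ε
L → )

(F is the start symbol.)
FIRST sets of the non-terminals involved (from the grammar, by fixed-point iteration):
  FIRST(X) = { ')', 'a', 'y' }

To compute FIRST(X F), process the symbols left to right:
Symbol X is a non-terminal. Add FIRST(X) \ {ε} = { ')', 'a', 'y' }
X is not nullable (ε ∉ FIRST(X)), so stop here.
FIRST(X F) = { ')', 'a', 'y' }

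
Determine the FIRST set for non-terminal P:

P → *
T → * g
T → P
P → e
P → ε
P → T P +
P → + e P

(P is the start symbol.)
{ '*', '+', 'e', ε }

To compute FIRST(P), examine every production with P on the left-hand side, reading each right-hand side left to right until a non-nullable symbol is reached.

FIRST sets of the other non-terminals involved (by the same procedure, iterated to a fixed point):
  FIRST(T) = { '*', '+', 'e', ε }

From P → *:
  - '*' is a terminal: add '*' and stop
From P → e:
  - e is a terminal: add 'e' and stop
From P → ε:
  - ε-production, so ε ∈ FIRST(P)
From P → T P +:
  - T is a non-terminal: add FIRST(T) \ {ε} = { '*', '+', 'e' }
    T is nullable, so continue to the next symbol
  - P is the symbol being defined: contributes nothing new
    P is nullable, so continue to the next symbol
  - '+' is a terminal: add '+' and stop
From P → + e P:
  - '+' is a terminal: add '+' and stop

Collecting: FIRST(P) = { '*', '+', 'e', ε }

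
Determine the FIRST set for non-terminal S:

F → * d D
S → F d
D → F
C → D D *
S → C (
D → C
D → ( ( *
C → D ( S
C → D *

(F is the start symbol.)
FIRST sets of the other non-terminals involved (by the same procedure, iterated to a fixed point):
  FIRST(F) = { '*' }
  FIRST(C) = { '(', '*' }

From S → F d:
  - F is a non-terminal: add FIRST(F) \ {ε} = { '*' }
    F is not nullable, so stop
From S → C (:
  - C is a non-terminal: add FIRST(C) \ {ε} = { '(', '*' }
    C is not nullable, so stop

Collecting: FIRST(S) = { '(', '*' }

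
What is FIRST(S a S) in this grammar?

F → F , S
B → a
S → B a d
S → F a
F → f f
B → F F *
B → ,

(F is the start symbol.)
FIRST sets of the non-terminals involved (from the grammar, by fixed-point iteration):
  FIRST(S) = { ',', 'a', 'f' }

To compute FIRST(S a S), process the symbols left to right:
Symbol S is a non-terminal. Add FIRST(S) \ {ε} = { ',', 'a', 'f' }
S is not nullable (ε ∉ FIRST(S)), so stop here.
FIRST(S a S) = { ',', 'a', 'f' }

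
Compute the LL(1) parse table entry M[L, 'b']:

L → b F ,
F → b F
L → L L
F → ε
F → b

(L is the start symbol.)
L → b F ,, L → L L

To find M[L, 'b'], we find productions for L where 'b' is in the predict set (PREDICT(N → α) = (FIRST(α) \ {ε}) ∪ (FOLLOW(N) if α ⇒* ε)).

Relevant sets:
  FIRST(L) = { 'b' }

L → b F ,: PREDICT = { 'b' }
  'b' is in predict set, so this production goes in M[L, 'b']
L → L L: PREDICT = { 'b' }
  'b' is in predict set, so this production goes in M[L, 'b']

M[L, 'b'] = L → b F ,, L → L L  (a multiply-defined cell — the grammar is not LL(1))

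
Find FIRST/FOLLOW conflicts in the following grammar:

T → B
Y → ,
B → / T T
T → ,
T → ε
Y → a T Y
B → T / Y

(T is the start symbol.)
A FIRST/FOLLOW conflict occurs when a non-terminal N has a nullable alternative N → β (β ⇒* ε) and another alternative N → α with FIRST(α) ∩ FOLLOW(N) ≠ ∅: on such a lookahead the parser cannot decide between expanding α and letting N vanish via β.

Nullable non-terminals: T.
FIRST sets used below: FIRST(B) = { ',', '/' }

T: nullable alternative(s) T → ε; FOLLOW(T) = { $, ',', '/', 'a' }
  T → B: FIRST \ {ε} = { ',', '/' } — overlaps FOLLOW(T) on { ',', '/' }: CONFLICT
  T → ,: FIRST \ {ε} = { ',' } — overlaps FOLLOW(T) on { ',' }: CONFLICT
  T → ε: FIRST \ {ε} = { } — this is the only nullable alternative, skip

B, Y have no nullable alternative, so no FIRST/FOLLOW check is needed there.

So the grammar has 2 FIRST/FOLLOW conflicts (marked CONFLICT above).

Answer: Yes. T → B with FOLLOW(T) on { ',', '/' }; T → ',' with FOLLOW(T) on { ',' }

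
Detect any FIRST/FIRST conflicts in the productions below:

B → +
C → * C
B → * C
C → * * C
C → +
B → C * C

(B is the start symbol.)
Yes. B → '+' / B → C '*' C on { '+' }; B → '*' C / B → C '*' C on { '*' }; C → '*' C / C → '*' '*' C on { '*' }

A FIRST/FIRST conflict occurs when two productions N → α and N → β for the same non-terminal have FIRST(α) ∩ FIRST(β) ≠ ∅ (with ε ∈ FIRST of a nullable right-hand side, so two nullable alternatives also conflict).

FIRST sets of the non-terminals at (or reachable through a nullable prefix from) the front of some alternative:
  FIRST(C) = { '*', '+' }

Productions for B:
  B → +: FIRST = { '+' }
  B → * C: FIRST = { '*' }
  B → C * C: FIRST = { '*', '+' }
Productions for C:
  C → * C: FIRST = { '*' }
  C → * * C: FIRST = { '*' }
  C → +: FIRST = { '+' }

Conflict for B: B → + and B → C * C
  Overlap: { '+' }
Conflict for B: B → * C and B → C * C
  Overlap: { '*' }
Conflict for C: C → * C and C → * * C
  Overlap: { '*' }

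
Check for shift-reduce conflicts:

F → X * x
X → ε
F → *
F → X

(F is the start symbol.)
A shift-reduce conflict occurs when an LR(0) state has both:
  - a complete (reduce) item [A → α .] (dot at the end), and
  - a shift item [B → β . c γ] (dot before a terminal).

Augment with F' → F and build the canonical LR(0) collection (I0 = CLOSURE({[F' → . F]}), then GOTO on every symbol after a dot until no new states appear). It has 6 states:
  I0: { [F → . *], [F → . X * x], [F → . X], [F' → . F], [X → .] }  — shift, reduce
  I1: { [F → * .] }  — reduce
  I2: { [F' → F .] }  — accept
  I3: { [F → X . * x], [F → X .] }  — shift, reduce
  I4: { [F → X * . x] }  — shift
  I5: { [F → X * x .] }  — reduce

I0 contains reduce item [X → .] and shift item [F → . *] — shift-reduce conflict.
I3 contains reduce item [F → X .] and shift item [F → X . * x] — shift-reduce conflict.

Answer: Yes — I0: [X → .] vs [F → . *]; I3: [F → X .] vs [F → X . * x]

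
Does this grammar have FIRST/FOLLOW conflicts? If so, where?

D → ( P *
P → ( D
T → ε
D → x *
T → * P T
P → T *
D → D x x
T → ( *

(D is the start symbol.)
A FIRST/FOLLOW conflict occurs when a non-terminal N has a nullable alternative N → β (β ⇒* ε) and another alternative N → α with FIRST(α) ∩ FOLLOW(N) ≠ ∅: on such a lookahead the parser cannot decide between expanding α and letting N vanish via β.

Nullable non-terminals: T.

T: nullable alternative(s) T → ε; FOLLOW(T) = { '*' }
  T → ε: FIRST \ {ε} = { } — this is the only nullable alternative, skip
  T → * P T: FIRST \ {ε} = { '*' } — overlaps FOLLOW(T) on { '*' }: CONFLICT
  T → ( *: FIRST \ {ε} = { '(' } — disjoint from FOLLOW(T)

D, P have no nullable alternative, so no FIRST/FOLLOW check is needed there.

So the grammar has 1 FIRST/FOLLOW conflict (marked CONFLICT above).

Answer: Yes. T → '*' P T with FOLLOW(T) on { '*' }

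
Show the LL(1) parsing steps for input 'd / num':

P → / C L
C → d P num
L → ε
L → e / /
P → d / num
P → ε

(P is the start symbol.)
Stack is shown with the top on the left.

Stack      Input      Action
----------------------------
P $        d / num $  output P → d / num
d / num $  d / num $  match 'd'
/ num $    / num $    match '/'
num $      num $      match 'num'
$          $          accept

The string is accepted.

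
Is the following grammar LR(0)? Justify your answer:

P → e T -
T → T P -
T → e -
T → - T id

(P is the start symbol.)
A grammar is LR(0) if no state in the canonical LR(0) collection has:
  - both a shift item (dot before a terminal) and a complete item (shift-reduce conflict), or
  - two or more complete items (reduce-reduce conflict; the accept item [P' → P .] counts as a complete item here).

Augment with P' → P and build the canonical LR(0) collection (I0 = CLOSURE({[P' → . P]}), then GOTO on every symbol after a dot until no new states appear). It has 12 states:
  I0: { [P → . e T -], [P' → . P] }  — shift
  I1: { [P' → P .] }  — accept
  I2: { [P → e . T -], [T → . - T id], [T → . T P -], [T → . e -] }  — shift
  I3: { [T → - . T id], [T → . - T id], [T → . T P -], [T → . e -] }  — shift
  I4: { [P → . e T -], [P → e T . -], [T → T . P -] }  — shift
  I5: { [T → e . -] }  — shift
  I6: { [T → e - .] }  — reduce
  I7: { [P → e T - .] }  — reduce
  I8: { [T → T P . -] }  — shift
  I9: { [T → T P - .] }  — reduce
  I10: { [P → . e T -], [T → - T . id], [T → T . P -] }  — shift
  I11: { [T → - T id .] }  — reduce

Every state is either a pure shift/goto state or contains exactly one complete item and nothing to shift — no conflicts. The grammar is LR(0).

Answer: Yes, the grammar is LR(0)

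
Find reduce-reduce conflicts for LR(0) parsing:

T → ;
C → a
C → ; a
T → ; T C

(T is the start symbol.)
A reduce-reduce conflict occurs when an LR(0) state has two complete items [A → α .] and [B → β .] — both call for a reduction, and with no lookahead the parser cannot choose between them.

Augment with T' → T and build the canonical LR(0) collection (I0 = CLOSURE({[T' → . T]}), then GOTO on every symbol after a dot until no new states appear). It has 8 states:
  I0: { [T → . ; T C], [T → . ;], [T' → . T] }  — shift
  I1: { [T → . ; T C], [T → . ;], [T → ; . T C], [T → ; .] }  — shift, reduce
  I2: { [T' → T .] }  — accept
  I3: { [C → . ; a], [C → . a], [T → ; T . C] }  — shift
  I4: { [C → ; . a] }  — shift
  I5: { [T → ; T C .] }  — reduce
  I6: { [C → a .] }  — reduce
  I7: { [C → ; a .] }  — reduce

No state contains more than one complete item.

Answer: No reduce-reduce conflicts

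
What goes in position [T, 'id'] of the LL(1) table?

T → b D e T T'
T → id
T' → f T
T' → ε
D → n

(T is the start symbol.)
T → id

To find M[T, 'id'], we find productions for T where 'id' is in the predict set (PREDICT(N → α) = (FIRST(α) \ {ε}) ∪ (FOLLOW(N) if α ⇒* ε)).

T → b D e T T': PREDICT = { 'b' }
T → id: PREDICT = { 'id' }
  'id' is in predict set, so this production goes in M[T, 'id']

M[T, 'id'] = T → id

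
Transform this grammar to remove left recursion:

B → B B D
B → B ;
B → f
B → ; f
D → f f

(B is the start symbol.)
B → f B'
B → ; f B'
B' → B D B'
B' → ; B'
B' → ε
D → f f

B is directly left-recursive. The standard transformation for
  A → A α₁ | ... | A α_m | β₁ | ... | β_n
is
  A  → β₁ A' | ... | β_n A'
  A' → α₁ A' | ... | α_m A' | ε

B → f becomes B → f B'
B → ; f becomes B → ; f B'
B → B B D becomes B' → B D B'
B → B ; becomes B' → ; B'
Add B' → ε

Productions for other non-terminals are unchanged:
  D → f f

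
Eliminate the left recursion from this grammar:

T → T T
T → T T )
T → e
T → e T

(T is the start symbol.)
T is directly left-recursive. The standard transformation for
  A → A α₁ | ... | A α_m | β₁ | ... | β_n
is
  A  → β₁ A' | ... | β_n A'
  A' → α₁ A' | ... | α_m A' | ε

T → e becomes T → e T'
T → e T becomes T → e T T'
T → T T becomes T' → T T'
T → T T ) becomes T' → T ) T'
Add T' → ε

Resulting grammar:
T → e T'
T → e T T'
T' → T T'
T' → T ) T'
T' → ε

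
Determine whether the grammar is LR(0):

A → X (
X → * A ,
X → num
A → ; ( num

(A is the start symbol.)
Yes, the grammar is LR(0)

Augment with A' → A and build the canonical LR(0) collection (I0 = CLOSURE({[A' → . A]}), then GOTO on every symbol after a dot until no new states appear). It has 11 states:
  I0: { [A → . ; ( num], [A → . X (], [A' → . A], [X → . * A ,], [X → . num] }  — shift
  I1: { [A → . ; ( num], [A → . X (], [X → * . A ,], [X → . * A ,], [X → . num] }  — shift
  I2: { [A → ; . ( num] }  — shift
  I3: { [A' → A .] }  — accept
  I4: { [A → X . (] }  — shift
  I5: { [X → num .] }  — reduce
  I6: { [A → X ( .] }  — reduce
  I7: { [A → ; ( . num] }  — shift
  I8: { [A → ; ( num .] }  — reduce
  I9: { [X → * A . ,] }  — shift
  I10: { [X → * A , .] }  — reduce

Every state is either a pure shift/goto state or contains exactly one complete item and nothing to shift — no conflicts. The grammar is LR(0).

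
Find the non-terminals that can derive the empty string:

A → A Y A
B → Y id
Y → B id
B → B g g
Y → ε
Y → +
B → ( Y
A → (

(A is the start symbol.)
{ 'Y' }

A non-terminal is nullable if it can derive ε (the empty string): either it has an ε-production, or it has a production whose right-hand side consists entirely of nullable non-terminals.

ε-productions: Y → ε
So Y is immediately nullable.
No further non-terminal can be added: every production for the remaining non-terminals contains a terminal or a non-nullable non-terminal.
Nullable = { 'Y' }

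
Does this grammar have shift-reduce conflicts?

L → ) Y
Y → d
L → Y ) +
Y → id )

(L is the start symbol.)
A shift-reduce conflict occurs when an LR(0) state has both:
  - a complete (reduce) item [A → α .] (dot at the end), and
  - a shift item [B → β . c γ] (dot before a terminal).

Augment with L' → L and build the canonical LR(0) collection (I0 = CLOSURE({[L' → . L]}), then GOTO on every symbol after a dot until no new states appear). It has 10 states:
  I0: { [L → . ) Y], [L → . Y ) +], [L' → . L], [Y → . d], [Y → . id )] }  — shift
  I1: { [L → ) . Y], [Y → . d], [Y → . id )] }  — shift
  I2: { [L' → L .] }  — accept
  I3: { [L → Y . ) +] }  — shift
  I4: { [Y → d .] }  — reduce
  I5: { [Y → id . )] }  — shift
  I6: { [Y → id ) .] }  — reduce
  I7: { [L → Y ) . +] }  — shift
  I8: { [L → Y ) + .] }  — reduce
  I9: { [L → ) Y .] }  — reduce

No state contains both a complete item and a shift item.

Answer: No shift-reduce conflicts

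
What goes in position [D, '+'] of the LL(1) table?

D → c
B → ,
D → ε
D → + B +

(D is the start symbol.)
D → + B +

To find M[D, '+'], we find productions for D where '+' is in the predict set (PREDICT(N → α) = (FIRST(α) \ {ε}) ∪ (FOLLOW(N) if α ⇒* ε)).

Relevant sets:
  FOLLOW(D) = { $ }

D → c: PREDICT = { 'c' }
D → ε: PREDICT = { $ }
D → + B +: PREDICT = { '+' }
  '+' is in predict set, so this production goes in M[D, '+']

M[D, '+'] = D → + B +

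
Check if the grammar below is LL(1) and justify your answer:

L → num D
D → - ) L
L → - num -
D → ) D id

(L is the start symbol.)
For L:
  PREDICT(L → num D) = { 'num' }
  PREDICT(L → '-' num '-') = { '-' }
For D:
  PREDICT(D → '-' ')' L) = { '-' }
  PREDICT(D → ')' D id) = { ')' }

All predict sets are disjoint. The grammar IS LL(1).

Answer: Yes, the grammar is LL(1).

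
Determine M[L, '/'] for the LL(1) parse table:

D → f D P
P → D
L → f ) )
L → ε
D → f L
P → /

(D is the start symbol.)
L → ε

To find M[L, '/'], we find productions for L where '/' is in the predict set (PREDICT(N → α) = (FIRST(α) \ {ε}) ∪ (FOLLOW(N) if α ⇒* ε)).

Relevant sets:
  FOLLOW(L) = { $, '/', 'f' }

L → f ) ): PREDICT = { 'f' }
L → ε: PREDICT = { $, '/', 'f' }
  '/' is in predict set, so this production goes in M[L, '/']

M[L, '/'] = L → ε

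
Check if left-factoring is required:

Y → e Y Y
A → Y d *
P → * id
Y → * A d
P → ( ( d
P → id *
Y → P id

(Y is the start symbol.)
Left-factoring is needed when two productions for the same non-terminal
share a common prefix on the right-hand side.

Productions for Y:
  Y → e Y Y
  Y → * A d
  Y → P id
Productions for P:
  P → * id
  P → ( ( d
  P → id *

No common prefixes found.

Answer: No, left-factoring is not needed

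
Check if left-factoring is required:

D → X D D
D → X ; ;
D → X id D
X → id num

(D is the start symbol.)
Left-factoring is needed when two productions for the same non-terminal
share a common prefix on the right-hand side.

Productions for D:
  D → X D D
  D → X ; ;
  D → X id D

Found common prefix 'X' in productions for D

Answer: Yes, D has productions with common prefix 'X'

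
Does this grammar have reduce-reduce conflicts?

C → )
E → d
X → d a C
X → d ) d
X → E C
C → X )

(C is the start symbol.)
No reduce-reduce conflicts

Augment with C' → C and build the canonical LR(0) collection (I0 = CLOSURE({[C' → . C]}), then GOTO on every symbol after a dot until no new states appear). It has 12 states:
  I0: { [C → . )], [C → . X )], [C' → . C], [E → . d], [X → . E C], [X → . d ) d], [X → . d a C] }  — shift
  I1: { [C → ) .] }  — reduce
  I2: { [C' → C .] }  — accept
  I3: { [C → . )], [C → . X )], [E → . d], [X → . E C], [X → . d ) d], [X → . d a C], [X → E . C] }  — shift
  I4: { [C → X . )] }  — shift
  I5: { [E → d .], [X → d . ) d], [X → d . a C] }  — shift, reduce
  I6: { [X → d ) . d] }  — shift
  I7: { [C → . )], [C → . X )], [E → . d], [X → . E C], [X → . d ) d], [X → . d a C], [X → d a . C] }  — shift
  I8: { [X → d a C .] }  — reduce
  I9: { [X → d ) d .] }  — reduce
  I10: { [C → X ) .] }  — reduce
  I11: { [X → E C .] }  — reduce

No state contains more than one complete item.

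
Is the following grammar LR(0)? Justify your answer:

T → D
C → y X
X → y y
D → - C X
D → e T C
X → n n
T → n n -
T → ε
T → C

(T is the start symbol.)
No. Shift-reduce conflict between [T → .] and [C → . y X]

A grammar is LR(0) if no state in the canonical LR(0) collection has:
  - both a shift item (dot before a terminal) and a complete item (shift-reduce conflict), or
  - two or more complete items (reduce-reduce conflict; the accept item [T' → T .] counts as a complete item here).

Augment with T' → T and build the canonical LR(0) collection (I0 = CLOSURE({[T' → . T]}), then GOTO on every symbol after a dot until no new states appear). It has 19 states:
  I0: { [C → . y X], [D → . - C X], [D → . e T C], [T → . C], [T → . D], [T → . n n -], [T → .], [T' → . T] }  — shift, reduce
  I1: { [C → . y X], [D → - . C X] }  — shift
  I2: { [T → C .] }  — reduce
  I3: { [T → D .] }  — reduce
  I4: { [T' → T .] }  — accept
  I5: { [C → . y X], [D → . - C X], [D → . e T C], [D → e . T C], [T → . C], [T → . D], [T → . n n -], [T → .] }  — shift, reduce
  I6: { [T → n . n -] }  — shift
  I7: { [C → y . X], [X → . n n], [X → . y y] }  — shift
  I8: { [C → y X .] }  — reduce
  I9: { [X → n . n] }  — shift
  I10: { [X → y . y] }  — shift
  I11: { [X → y y .] }  — reduce
  I12: { [X → n n .] }  — reduce
  I13: { [T → n n . -] }  — shift
  I14: { [T → n n - .] }  — reduce
  I15: { [C → . y X], [D → e T . C] }  — shift
  I16: { [D → e T C .] }  — reduce
  I17: { [D → - C . X], [X → . n n], [X → . y y] }  — shift
  I18: { [D → - C X .] }  — reduce

Conflict in state I0:
  Shift-reduce conflict between [T → .] and [C → . y X]
So the grammar is NOT LR(0).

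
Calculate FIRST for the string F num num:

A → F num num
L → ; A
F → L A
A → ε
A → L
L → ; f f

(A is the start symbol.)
FIRST sets of the non-terminals involved (from the grammar, by fixed-point iteration):
  FIRST(F) = { ';' }

To compute FIRST(F num num), process the symbols left to right:
Symbol F is a non-terminal. Add FIRST(F) \ {ε} = { ';' }
F is not nullable (ε ∉ FIRST(F)), so stop here.
FIRST(F num num) = { ';' }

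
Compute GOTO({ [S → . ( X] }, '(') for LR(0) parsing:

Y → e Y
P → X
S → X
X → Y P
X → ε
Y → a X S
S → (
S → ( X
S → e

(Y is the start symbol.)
GOTO(I, '(') = CLOSURE({ [A → αX.β] : [A → α.Xβ] ∈ I, X = '(' })

Items with dot before '(', with the dot advanced:
  [S → . ( X] → [S → ( . X]
Closure of the advanced items:
  [S → ( . X] has the dot before X: add [X → . Y P], [X → .]
  [X → . Y P] has the dot before Y: add [Y → . e Y], [Y → . a X S]

GOTO = { [S → ( . X], [X → . Y P], [X → .], [Y → . a X S], [Y → . e Y] }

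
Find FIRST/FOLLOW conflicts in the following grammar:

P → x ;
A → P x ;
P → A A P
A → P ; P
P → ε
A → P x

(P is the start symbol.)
Yes. P → x ';' with FOLLOW(P) on { 'x' }; P → A A P with FOLLOW(P) on { ';', 'x' }

A FIRST/FOLLOW conflict occurs when a non-terminal N has a nullable alternative N → β (β ⇒* ε) and another alternative N → α with FIRST(α) ∩ FOLLOW(N) ≠ ∅: on such a lookahead the parser cannot decide between expanding α and letting N vanish via β.

Nullable non-terminals: P.
FIRST sets used below: FIRST(A) = { ';', 'x' }

P: nullable alternative(s) P → ε; FOLLOW(P) = { $, ';', 'x' }
  P → x ;: FIRST \ {ε} = { 'x' } — overlaps FOLLOW(P) on { 'x' }: CONFLICT
  P → A A P: FIRST \ {ε} = { ';', 'x' } — overlaps FOLLOW(P) on { ';', 'x' }: CONFLICT
  P → ε: FIRST \ {ε} = { } — this is the only nullable alternative, skip

A has no nullable alternative, so no FIRST/FOLLOW check is needed there.

So the grammar has 2 FIRST/FOLLOW conflicts (marked CONFLICT above).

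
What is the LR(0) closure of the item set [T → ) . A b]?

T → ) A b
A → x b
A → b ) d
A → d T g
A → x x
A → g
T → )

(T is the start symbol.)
To compute CLOSURE, for each item [A → α.Bβ] where B is a non-terminal, add [B → .γ] for all productions B → γ; repeat for the newly added items until nothing changes.

Start with: [T → ) . A b]
  [T → ) . A b] has the dot before A: add [A → . x b], [A → . b ) d], [A → . d T g], [A → . x x], [A → . g]
No further items can be added.

CLOSURE = { [A → . b ) d], [A → . d T g], [A → . g], [A → . x b], [A → . x x], [T → ) . A b] }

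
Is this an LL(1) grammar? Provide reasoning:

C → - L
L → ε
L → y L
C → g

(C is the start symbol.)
A grammar is LL(1) if for each non-terminal N with multiple productions, the predict sets of those productions are pairwise disjoint, where PREDICT(N → α) = (FIRST(α) \ {ε}) ∪ (FOLLOW(N) if α ⇒* ε).

Relevant sets:
  FOLLOW(L) = { $ }

For C:
  PREDICT(C → '-' L) = { '-' }
  PREDICT(C → g) = { 'g' }
For L:
  PREDICT(L → ε) = { $ }
  PREDICT(L → y L) = { 'y' }

All predict sets are disjoint. The grammar IS LL(1).

Answer: Yes, the grammar is LL(1).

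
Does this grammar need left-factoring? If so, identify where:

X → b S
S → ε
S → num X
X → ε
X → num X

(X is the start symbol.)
Left-factoring is needed when two productions for the same non-terminal
share a common prefix on the right-hand side.

Productions for X:
  X → b S
  X → ε
  X → num X
Productions for S:
  S → ε
  S → num X

No common prefixes found.

Answer: No, left-factoring is not needed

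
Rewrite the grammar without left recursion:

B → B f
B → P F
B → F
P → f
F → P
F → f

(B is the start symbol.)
B is directly left-recursive. The standard transformation for
  A → A α₁ | ... | A α_m | β₁ | ... | β_n
is
  A  → β₁ A' | ... | β_n A'
  A' → α₁ A' | ... | α_m A' | ε

B → P F becomes B → P F B'
B → F becomes B → F B'
B → B f becomes B' → f B'
Add B' → ε

Productions for other non-terminals are unchanged:
  P → f
  F → P
  F → f

Resulting grammar:
B → P F B'
B → F B'
B' → f B'
B' → ε
P → f
F → P
F → f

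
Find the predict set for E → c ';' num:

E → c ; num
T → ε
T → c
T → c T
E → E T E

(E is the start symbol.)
{ 'c' }

PREDICT(E → c ';' num) = (FIRST(RHS) \ {ε}) ∪ (FOLLOW(E) if ε ∈ FIRST(RHS), i.e. RHS ⇒* ε)
FIRST(c ';' num) = { 'c' }
ε ∉ FIRST(c ';' num), so FOLLOW(E) is not added.
PREDICT(E → c ';' num) = { 'c' }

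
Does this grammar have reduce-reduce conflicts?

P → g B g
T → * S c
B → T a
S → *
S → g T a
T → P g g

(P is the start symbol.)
A reduce-reduce conflict occurs when an LR(0) state has two complete items [A → α .] and [B → β .] — both call for a reduction, and with no lookahead the parser cannot choose between them.

Augment with P' → P and build the canonical LR(0) collection (I0 = CLOSURE({[P' → . P]}), then GOTO on every symbol after a dot until no new states appear). It has 17 states:
  I0: { [P → . g B g], [P' → . P] }  — shift
  I1: { [P' → P .] }  — accept
  I2: { [B → . T a], [P → . g B g], [P → g . B g], [T → . * S c], [T → . P g g] }  — shift
  I3: { [S → . *], [S → . g T a], [T → * . S c] }  — shift
  I4: { [P → g B . g] }  — shift
  I5: { [T → P . g g] }  — shift
  I6: { [B → T . a] }  — shift
  I7: { [B → T a .] }  — reduce
  I8: { [T → P g . g] }  — shift
  I9: { [T → P g g .] }  — reduce
  I10: { [P → g B g .] }  — reduce
  I11: { [S → * .] }  — reduce
  I12: { [T → * S . c] }  — shift
  I13: { [P → . g B g], [S → g . T a], [T → . * S c], [T → . P g g] }  — shift
  I14: { [S → g T . a] }  — shift
  I15: { [S → g T a .] }  — reduce
  I16: { [T → * S c .] }  — reduce

No state contains more than one complete item.

Answer: No reduce-reduce conflicts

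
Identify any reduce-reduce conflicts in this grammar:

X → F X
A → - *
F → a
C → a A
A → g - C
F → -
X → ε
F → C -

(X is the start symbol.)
No reduce-reduce conflicts

A reduce-reduce conflict occurs when an LR(0) state has two complete items [A → α .] and [B → β .] — both call for a reduction, and with no lookahead the parser cannot choose between them.

Augment with X' → X and build the canonical LR(0) collection (I0 = CLOSURE({[X' → . X]}), then GOTO on every symbol after a dot until no new states appear). It has 15 states:
  I0: { [C → . a A], [F → . -], [F → . C -], [F → . a], [X → . F X], [X → .], [X' → . X] }  — shift, reduce
  I1: { [F → - .] }  — reduce
  I2: { [F → C . -] }  — shift
  I3: { [C → . a A], [F → . -], [F → . C -], [F → . a], [X → . F X], [X → .], [X → F . X] }  — shift, reduce
  I4: { [X' → X .] }  — accept
  I5: { [A → . - *], [A → . g - C], [C → a . A], [F → a .] }  — shift, reduce
  I6: { [A → - . *] }  — shift
  I7: { [C → a A .] }  — reduce
  I8: { [A → g . - C] }  — shift
  I9: { [A → g - . C], [C → . a A] }  — shift
  I10: { [A → g - C .] }  — reduce
  I11: { [A → . - *], [A → . g - C], [C → a . A] }  — shift
  I12: { [A → - * .] }  — reduce
  I13: { [X → F X .] }  — reduce
  I14: { [F → C - .] }  — reduce

No state contains more than one complete item.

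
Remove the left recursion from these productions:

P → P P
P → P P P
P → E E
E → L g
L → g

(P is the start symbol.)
P → E E P'
P' → P P'
P' → P P P'
P' → ε
E → L g
L → g

P is directly left-recursive. The standard transformation for
  A → A α₁ | ... | A α_m | β₁ | ... | β_n
is
  A  → β₁ A' | ... | β_n A'
  A' → α₁ A' | ... | α_m A' | ε

P → E E becomes P → E E P'
P → P P becomes P' → P P'
P → P P P becomes P' → P P P'
Add P' → ε

Productions for other non-terminals are unchanged:
  E → L g
  L → g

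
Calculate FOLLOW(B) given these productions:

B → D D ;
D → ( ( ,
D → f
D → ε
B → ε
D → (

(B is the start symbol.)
{ $ }

B is the start symbol, so $ ∈ FOLLOW(B).
B does not occur on any right-hand side.

Taking the union: FOLLOW(B) = { $ }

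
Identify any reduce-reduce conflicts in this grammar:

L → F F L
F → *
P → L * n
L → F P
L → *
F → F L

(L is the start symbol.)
Augment with L' → L and build the canonical LR(0) collection (I0 = CLOSURE({[L' → . L]}), then GOTO on every symbol after a dot until no new states appear). It has 10 states:
  I0: { [F → . *], [F → . F L], [L → . *], [L → . F F L], [L → . F P], [L' → . L] }  — shift
  I1: { [F → * .], [L → * .] }  — 2 reduces
  I2: { [F → . *], [F → . F L], [F → F . L], [L → . *], [L → . F F L], [L → . F P], [L → F . F L], [L → F . P], [P → . L * n] }  — shift
  I3: { [L' → L .] }  — accept
  I4: { [F → . *], [F → . F L], [F → F . L], [L → . *], [L → . F F L], [L → . F P], [L → F . F L], [L → F . P], [L → F F . L], [P → . L * n] }  — shift
  I5: { [F → F L .], [P → L . * n] }  — shift, reduce
  I6: { [L → F P .] }  — reduce
  I7: { [P → L * . n] }  — shift
  I8: { [P → L * n .] }  — reduce
  I9: { [F → F L .], [L → F F L .], [P → L . * n] }  — shift, 2 reduces

I1 contains complete items [F → * .], [L → * .] — reduce-reduce conflict.
I9 contains complete items [F → F L .], [L → F F L .] — reduce-reduce conflict.

Answer: Yes — I1: [F → * .] vs [L → * .]; I9: [F → F L .] vs [L → F F L .]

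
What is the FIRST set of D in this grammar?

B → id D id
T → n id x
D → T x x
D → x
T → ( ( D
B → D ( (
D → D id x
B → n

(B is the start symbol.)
To compute FIRST(D), examine every production with D on the left-hand side, reading each right-hand side left to right until a non-nullable symbol is reached.

FIRST sets of the other non-terminals involved (by the same procedure, iterated to a fixed point):
  FIRST(T) = { '(', 'n' }

From D → T x x:
  - T is a non-terminal: add FIRST(T) \ {ε} = { '(', 'n' }
    T is not nullable, so stop
From D → x:
  - x is a terminal: add 'x' and stop
From D → D id x:
  - D is the symbol being defined: contributes nothing new
    D is not nullable, so stop

Collecting: FIRST(D) = { '(', 'n', 'x' }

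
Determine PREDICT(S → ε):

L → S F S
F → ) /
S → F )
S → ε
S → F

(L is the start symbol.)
{ $, ')' }

PREDICT(S → ε) = (FIRST(RHS) \ {ε}) ∪ (FOLLOW(S) if ε ∈ FIRST(RHS), i.e. RHS ⇒* ε)
The right-hand side is ε (FIRST(ε) = { ε }), so the predict set is FOLLOW(S) = { $, ')' }
PREDICT(S → ε) = { $, ')' }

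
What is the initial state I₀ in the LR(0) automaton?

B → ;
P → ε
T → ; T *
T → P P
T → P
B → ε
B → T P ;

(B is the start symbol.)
{ [B → . ;], [B → . T P ;], [B → .], [B' → . B], [P → .], [T → . ; T *], [T → . P P], [T → . P] }

First, augment the grammar with B' → B
I₀ = CLOSURE({ [B' → . B] }):
  [B' → . B] has the dot before B: add [B → . ;], [B → .], [B → . T P ;]
  [B → . T P ;] has the dot before T: add [T → . ; T *], [T → . P P], [T → . P]
  [T → . P P] has the dot before P: add [P → .]
No further items can be added.

I₀ = { [B → . ;], [B → . T P ;], [B → .], [B' → . B], [P → .], [T → . ; T *], [T → . P P], [T → . P] }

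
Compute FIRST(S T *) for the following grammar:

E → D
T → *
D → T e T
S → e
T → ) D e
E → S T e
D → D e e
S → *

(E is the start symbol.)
FIRST sets of the non-terminals involved (from the grammar, by fixed-point iteration):
  FIRST(S) = { '*', 'e' }

To compute FIRST(S T *), process the symbols left to right:
Symbol S is a non-terminal. Add FIRST(S) \ {ε} = { '*', 'e' }
S is not nullable (ε ∉ FIRST(S)), so stop here.
FIRST(S T *) = { '*', 'e' }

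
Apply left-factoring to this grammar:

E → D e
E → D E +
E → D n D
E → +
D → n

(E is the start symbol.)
E → D E'
E' → e
E' → E +
E' → n D
E → +
D → n

Left-factoring transforms A → αβ₁ | αβ₂ into A → αA' and A' → β₁ | β₂
(α is the longest common prefix among the alternatives). Repeat until
no nonterminal has two alternatives with a common prefix.

Round 1: E has alternatives sharing prefix 'D'. Introduce E': E → D E'
  Add: E' → e
  Add: E' → E +
  Add: E' → n D

No remaining common prefixes — done.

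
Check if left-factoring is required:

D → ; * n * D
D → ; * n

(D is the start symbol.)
Yes, D has productions with common prefix '; * n'

Left-factoring is needed when two productions for the same non-terminal
share a common prefix on the right-hand side.

Productions for D:
  D → ; * n * D
  D → ; * n

Found common prefix '; * n' in productions for D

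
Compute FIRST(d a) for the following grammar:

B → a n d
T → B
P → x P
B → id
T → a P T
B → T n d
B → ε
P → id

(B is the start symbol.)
To compute FIRST(d a), process the symbols left to right:
Symbol d is a terminal. Add 'd' and stop.
FIRST(d a) = { 'd' }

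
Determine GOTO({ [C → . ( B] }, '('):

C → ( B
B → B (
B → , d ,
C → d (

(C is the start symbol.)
GOTO(I, '(') = CLOSURE({ [A → αX.β] : [A → α.Xβ] ∈ I, X = '(' })

Items with dot before '(', with the dot advanced:
  [C → . ( B] → [C → ( . B]
Closure of the advanced items:
  [C → ( . B] has the dot before B: add [B → . B (], [B → . , d ,]

GOTO = { [B → . , d ,], [B → . B (], [C → ( . B] }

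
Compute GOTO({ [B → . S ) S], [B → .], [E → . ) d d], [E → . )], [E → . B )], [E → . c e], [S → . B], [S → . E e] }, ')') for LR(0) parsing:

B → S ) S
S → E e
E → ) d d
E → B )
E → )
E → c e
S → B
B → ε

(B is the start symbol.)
GOTO(I, ')') = CLOSURE({ [A → αX.β] : [A → α.Xβ] ∈ I, X = ')' })

Items with dot before ')', with the dot advanced:
  [E → . )] → [E → ) .]
  [E → . ) d d] → [E → ) . d d]
Closure adds nothing (no advanced item has the dot before a non-terminal).

GOTO = { [E → ) . d d], [E → ) .] }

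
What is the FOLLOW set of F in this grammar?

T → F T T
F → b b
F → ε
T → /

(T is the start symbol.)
To compute FOLLOW(F), find every occurrence of F on a right-hand side N → α F β: add FIRST(β) \ {ε}, and if β is empty or nullable also add FOLLOW(N). Iterate to a fixed point.

In T → F T T: F is followed by T T, add FIRST(T T) \ {ε} = { '/', 'b' }

Taking the union: FOLLOW(F) = { '/', 'b' }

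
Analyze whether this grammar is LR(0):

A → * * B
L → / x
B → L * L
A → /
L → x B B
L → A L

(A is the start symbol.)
A grammar is LR(0) if no state in the canonical LR(0) collection has:
  - both a shift item (dot before a terminal) and a complete item (shift-reduce conflict), or
  - two or more complete items (reduce-reduce conflict; the accept item [A' → A .] counts as a complete item here).

Augment with A' → A and build the canonical LR(0) collection (I0 = CLOSURE({[A' → . A]}), then GOTO on every symbol after a dot until no new states appear). It has 16 states:
  I0: { [A → . * * B], [A → . /], [A' → . A] }  — shift
  I1: { [A → * . * B] }  — shift
  I2: { [A → / .] }  — reduce
  I3: { [A' → A .] }  — accept
  I4: { [A → * * . B], [A → . * * B], [A → . /], [B → . L * L], [L → . / x], [L → . A L], [L → . x B B] }  — shift
  I5: { [A → / .], [L → / . x] }  — shift, reduce
  I6: { [A → . * * B], [A → . /], [L → . / x], [L → . A L], [L → . x B B], [L → A . L] }  — shift
  I7: { [A → * * B .] }  — reduce
  I8: { [B → L . * L] }  — shift
  I9: { [A → . * * B], [A → . /], [B → . L * L], [L → . / x], [L → . A L], [L → . x B B], [L → x . B B] }  — shift
  I10: { [A → . * * B], [A → . /], [B → . L * L], [L → . / x], [L → . A L], [L → . x B B], [L → x B . B] }  — shift
  I11: { [L → x B B .] }  — reduce
  I12: { [A → . * * B], [A → . /], [B → L * . L], [L → . / x], [L → . A L], [L → . x B B] }  — shift
  I13: { [B → L * L .] }  — reduce
  I14: { [L → A L .] }  — reduce
  I15: { [L → / x .] }  — reduce

Conflict in state I5:
  Shift-reduce conflict between [A → / .] and [L → / . x]
So the grammar is NOT LR(0).

Answer: No. Shift-reduce conflict between [A → / .] and [L → / . x]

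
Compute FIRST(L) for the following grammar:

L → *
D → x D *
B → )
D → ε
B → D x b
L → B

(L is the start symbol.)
FIRST sets of the other non-terminals involved (by the same procedure, iterated to a fixed point):
  FIRST(B) = { ')', 'x' }

From L → *:
  - '*' is a terminal: add '*' and stop
From L → B:
  - B is a non-terminal: add FIRST(B) \ {ε} = { ')', 'x' }
    B is not nullable, so stop

Collecting: FIRST(L) = { ')', '*', 'x' }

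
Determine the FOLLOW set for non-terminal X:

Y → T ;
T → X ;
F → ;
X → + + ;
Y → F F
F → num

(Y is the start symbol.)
{ ';' }

To compute FOLLOW(X), find every occurrence of X on a right-hand side N → α X β: add FIRST(β) \ {ε}, and if β is empty or nullable also add FOLLOW(N). Iterate to a fixed point.

In T → X ;: X is followed by ';', add FIRST(';') \ {ε} = { ';' }

Taking the union: FOLLOW(X) = { ';' }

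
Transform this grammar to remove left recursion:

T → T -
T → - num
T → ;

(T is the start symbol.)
T → - num T'
T → ; T'
T' → - T'
T' → ε

T is directly left-recursive. The standard transformation for
  A → A α₁ | ... | A α_m | β₁ | ... | β_n
is
  A  → β₁ A' | ... | β_n A'
  A' → α₁ A' | ... | α_m A' | ε

T → - num becomes T → - num T'
T → ; becomes T → ; T'
T → T - becomes T' → - T'
Add T' → ε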